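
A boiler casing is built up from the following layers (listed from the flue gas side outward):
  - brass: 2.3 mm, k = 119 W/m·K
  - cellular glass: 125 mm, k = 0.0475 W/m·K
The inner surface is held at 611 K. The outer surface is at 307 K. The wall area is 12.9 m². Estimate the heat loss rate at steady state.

Q ≈ 1490 W

Treating each layer as a thermal resistance in series:
R_brass = L/(kA) = 0.0023/(119×12.9) = 1.498×10^-6 K/W
R_cellular glass = L/(kA) = 0.125/(0.0475×12.9) = 0.204 K/W
R_total = 0.204 K/W
Q = ΔT / R_total = 304 / 0.204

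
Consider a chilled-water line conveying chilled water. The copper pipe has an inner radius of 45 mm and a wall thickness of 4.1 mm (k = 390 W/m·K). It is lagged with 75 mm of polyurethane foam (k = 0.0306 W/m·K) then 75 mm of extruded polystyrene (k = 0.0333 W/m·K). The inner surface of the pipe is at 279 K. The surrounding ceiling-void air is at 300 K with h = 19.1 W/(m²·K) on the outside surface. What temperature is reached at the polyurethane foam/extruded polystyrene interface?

T ≈ 293 K

For a radial system each layer contributes R = ln(r_out/r_in)/(2πkL); films add R = 1/(hA).
R_copper pipe wall = ln(49.1/45)/(2π×390×1) = 3.558×10^-5 K/W
R_polyurethane foam = ln(124.1/49.1)/(2π×0.0306×1) = 4.823 K/W
R_extruded polystyrene = ln(199.1/124.1)/(2π×0.0333×1) = 2.259 K/W
R_outer film = 1/(h_o·2πr_oL) = 1/(19.1×2π×0.1991×1) = 0.04185 K/W
R_total = 7.124 K/W
Q = ΔT/R_total = 21/7.124
Q = 2.95 W/m
T_interface = T_inner + Q·ΣR(inner→interface) = 279 + 2.95×4.823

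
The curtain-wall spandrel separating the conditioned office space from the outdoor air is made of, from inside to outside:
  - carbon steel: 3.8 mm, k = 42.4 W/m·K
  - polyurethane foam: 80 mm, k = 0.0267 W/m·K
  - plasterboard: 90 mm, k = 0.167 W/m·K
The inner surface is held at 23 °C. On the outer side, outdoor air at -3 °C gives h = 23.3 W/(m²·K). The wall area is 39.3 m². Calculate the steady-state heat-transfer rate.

Using the resistance-network approach (series):
R_carbon steel = L/(kA) = 0.0038/(42.4×39.3) = 2.28×10^-6 K/W
R_polyurethane foam = L/(kA) = 0.08/(0.0267×39.3) = 0.07624 K/W
R_plasterboard = L/(kA) = 0.09/(0.167×39.3) = 0.01371 K/W
R_outer film = 1/(h_o·A) = 1/(23.3×39.3) = 0.001092 K/W
R_total = 0.09105 K/W
Q = ΔT / R_total = 26 / 0.09105

Q ≈ 286 W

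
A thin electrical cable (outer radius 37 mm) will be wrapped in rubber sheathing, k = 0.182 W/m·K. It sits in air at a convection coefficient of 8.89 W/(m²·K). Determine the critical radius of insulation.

For a cylinder r_cr = k/h = 0.182/8.89
r_cr = 20.5 mm; since the bare radius (37 mm) is above r_cr, any added insulation will reduce heat loss.

r_cr ≈ 20.5 mm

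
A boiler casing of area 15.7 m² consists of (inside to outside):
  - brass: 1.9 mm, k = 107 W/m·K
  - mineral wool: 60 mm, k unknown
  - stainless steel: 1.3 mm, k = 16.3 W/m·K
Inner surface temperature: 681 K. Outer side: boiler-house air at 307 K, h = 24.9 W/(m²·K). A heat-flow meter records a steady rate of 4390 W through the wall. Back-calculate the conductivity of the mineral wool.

k ≈ 0.0463 W/(m·K)

Treating each layer as a thermal resistance in series:
R_brass = L/(kA) = 0.0019/(107×15.7) = 1.131×10^-6 K/W
R_stainless steel = L/(kA) = 0.0013/(16.3×15.7) = 5.08×10^-6 K/W
R_outer film = 1/(h_o·A) = 1/(24.9×15.7) = 0.002558 K/W
Sum of known resistances R_other = 0.002564 K/W
Total R = ΔT/Q = 374/4390 = 0.08519 K/W
R_mineral wool = R_total − R_other = 0.08263 K/W
k = L/(R·A) = 0.06/(0.08263×15.7)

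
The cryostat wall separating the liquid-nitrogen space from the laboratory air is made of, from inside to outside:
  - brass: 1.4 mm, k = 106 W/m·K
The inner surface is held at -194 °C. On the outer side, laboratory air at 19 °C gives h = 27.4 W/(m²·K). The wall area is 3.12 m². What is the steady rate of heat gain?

Using the resistance-network approach (series):
R_brass = L/(kA) = 0.0014/(106×3.12) = 4.233×10^-6 K/W
R_outer film = 1/(h_o·A) = 1/(27.4×3.12) = 0.0117 K/W
R_total = 0.0117 K/W
Q = ΔT / R_total = 213 / 0.0117

Q ≈ 18200 W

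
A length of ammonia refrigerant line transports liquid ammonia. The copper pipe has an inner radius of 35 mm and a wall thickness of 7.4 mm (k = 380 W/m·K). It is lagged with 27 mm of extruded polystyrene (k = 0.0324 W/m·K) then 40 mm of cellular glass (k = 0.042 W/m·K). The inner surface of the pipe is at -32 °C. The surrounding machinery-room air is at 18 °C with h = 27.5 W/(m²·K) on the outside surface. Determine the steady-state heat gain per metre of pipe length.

q′ ≈ 11.9 W/m

Treating each annulus and film as a series resistance:
R_copper pipe wall = ln(42.4/35)/(2π×380×1) = 8.033×10^-5 K/W
R_extruded polystyrene = ln(69.4/42.4)/(2π×0.0324×1) = 2.42 K/W
R_cellular glass = ln(109.4/69.4)/(2π×0.042×1) = 1.725 K/W
R_outer film = 1/(h_o·2πr_oL) = 1/(27.5×2π×0.1094×1) = 0.0529 K/W
R_total = 4.198 K/W
Q = ΔT/R_total = 50/4.198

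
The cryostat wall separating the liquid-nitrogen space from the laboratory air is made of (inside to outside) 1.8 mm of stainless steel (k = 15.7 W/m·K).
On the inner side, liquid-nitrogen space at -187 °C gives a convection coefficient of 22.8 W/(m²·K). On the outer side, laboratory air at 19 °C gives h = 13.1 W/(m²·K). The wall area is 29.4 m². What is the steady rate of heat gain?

Q ≈ 50300 W

Using the resistance-network approach (series):
R_inner film = 1/(h_i·A) = 1/(22.8×29.4) = 0.001492 K/W
R_stainless steel = L/(kA) = 0.0018/(15.7×29.4) = 3.9×10^-6 K/W
R_outer film = 1/(h_o·A) = 1/(13.1×29.4) = 0.002596 K/W
R_total = 0.004092 K/W
Q = ΔT / R_total = 206 / 0.004092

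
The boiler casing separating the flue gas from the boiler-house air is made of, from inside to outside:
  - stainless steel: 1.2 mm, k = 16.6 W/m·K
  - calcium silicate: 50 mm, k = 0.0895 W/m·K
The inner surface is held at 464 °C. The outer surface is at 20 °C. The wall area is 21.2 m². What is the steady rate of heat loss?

Q ≈ 16800 W

Treating each layer as a thermal resistance in series:
R_stainless steel = L/(kA) = 0.0012/(16.6×21.2) = 3.41×10^-6 K/W
R_calcium silicate = L/(kA) = 0.05/(0.0895×21.2) = 0.02635 K/W
R_total = 0.02636 K/W
Q = ΔT / R_total = 444 / 0.02636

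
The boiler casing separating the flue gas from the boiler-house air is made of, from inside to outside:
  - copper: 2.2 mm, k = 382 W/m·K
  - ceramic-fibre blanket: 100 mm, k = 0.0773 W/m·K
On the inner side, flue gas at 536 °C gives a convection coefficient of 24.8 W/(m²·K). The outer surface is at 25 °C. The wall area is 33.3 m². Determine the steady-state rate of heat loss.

Q ≈ 12800 W

Treating each layer as a thermal resistance in series:
R_inner film = 1/(h_i·A) = 1/(24.8×33.3) = 0.001211 K/W
R_copper = L/(kA) = 0.0022/(382×33.3) = 1.729×10^-7 K/W
R_ceramic-fibre blanket = L/(kA) = 0.1/(0.0773×33.3) = 0.03885 K/W
R_total = 0.04006 K/W
Q = ΔT / R_total = 511 / 0.04006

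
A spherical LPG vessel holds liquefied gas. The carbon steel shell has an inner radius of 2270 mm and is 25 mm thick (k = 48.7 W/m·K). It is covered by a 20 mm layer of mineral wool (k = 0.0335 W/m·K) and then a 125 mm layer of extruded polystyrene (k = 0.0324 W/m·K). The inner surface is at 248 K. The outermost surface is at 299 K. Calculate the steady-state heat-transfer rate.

Q ≈ 806 W

Spherical conduction: R = (1/r_in − 1/r_out)/(4πk) per layer; series-sum.
R_carbon steel shell = (1/2.27 − 1/2.295)/(4π×48.7) = 7.841×10^-6 K/W
R_mineral wool = (1/2.295 − 1/2.315)/(4π×0.0335) = 0.008942 K/W
R_extruded polystyrene = (1/2.315 − 1/2.44)/(4π×0.0324) = 0.05435 K/W
R_total = 0.0633 K/W
Q = ΔT/R_total = 51/0.0633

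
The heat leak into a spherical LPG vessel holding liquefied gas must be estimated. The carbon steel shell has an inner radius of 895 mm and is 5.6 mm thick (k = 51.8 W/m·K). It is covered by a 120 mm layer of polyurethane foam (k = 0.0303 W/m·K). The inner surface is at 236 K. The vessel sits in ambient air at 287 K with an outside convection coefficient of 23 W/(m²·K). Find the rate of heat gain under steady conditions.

Each spherical layer contributes R = (1/r_i − 1/r_o)/(4πk):
R_carbon steel shell = (1/0.895 − 1/0.9006)/(4π×51.8) = 1.067×10^-5 K/W
R_polyurethane foam = (1/0.9006 − 1/1.0206)/(4π×0.0303) = 0.3429 K/W
R_outer film = 1/(h·4πr_o²) = 1/(23×4π×1.0206²) = 0.003322 K/W
R_total = 0.3462 K/W
Q = ΔT/R_total = 51/0.3462

Q ≈ 147 W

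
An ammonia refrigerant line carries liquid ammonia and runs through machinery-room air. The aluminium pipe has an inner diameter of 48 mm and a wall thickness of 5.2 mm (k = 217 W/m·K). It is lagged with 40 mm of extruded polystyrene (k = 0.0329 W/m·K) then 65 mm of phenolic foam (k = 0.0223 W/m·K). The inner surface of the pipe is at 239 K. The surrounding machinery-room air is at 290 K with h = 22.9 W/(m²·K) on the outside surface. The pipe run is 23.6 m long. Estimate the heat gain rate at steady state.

Per-layer cylindrical resistances, series-summed:
R_aluminium pipe wall = ln(29.2/24)/(2π×217×23.6) = 6.095×10^-6 K/W
R_extruded polystyrene = ln(69.2/29.2)/(2π×0.0329×23.6) = 0.1769 K/W
R_phenolic foam = ln(134.2/69.2)/(2π×0.0223×23.6) = 0.2003 K/W
R_outer film = 1/(h_o·2πr_oL) = 1/(22.9×2π×0.1342×23.6) = 0.002194 K/W
R_total = 0.3794 K/W
Q = ΔT/R_total = 51/0.3794

Q ≈ 134 W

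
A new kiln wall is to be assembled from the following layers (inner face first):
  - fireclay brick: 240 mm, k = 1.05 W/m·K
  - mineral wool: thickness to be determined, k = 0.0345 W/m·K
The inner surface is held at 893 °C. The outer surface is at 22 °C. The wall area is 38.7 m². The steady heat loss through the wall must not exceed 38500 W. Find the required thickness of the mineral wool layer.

L ≈ 22.3 mm

Thermal resistances in series:
R_fireclay brick = L/(kA) = 0.24/(1.05×38.7) = 0.005906 K/W
Sum of the known resistances R_other = 0.005906 K/W
Required total resistance R_tot = ΔT/Q_allow = 871/38500 = 0.02262 K/W
R_mineral wool = R_tot − R_other = 0.01672 K/W
L = R·k·A = 0.01672×0.0345×38.7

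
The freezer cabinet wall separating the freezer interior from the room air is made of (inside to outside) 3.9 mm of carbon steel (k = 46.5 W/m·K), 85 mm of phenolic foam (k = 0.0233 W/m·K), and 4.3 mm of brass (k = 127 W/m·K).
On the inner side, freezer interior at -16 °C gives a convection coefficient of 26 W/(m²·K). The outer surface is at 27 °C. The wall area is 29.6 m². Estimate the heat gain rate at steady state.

Q ≈ 345 W

Thermal resistances in series:
R_inner film = 1/(h_i·A) = 1/(26×29.6) = 0.001299 K/W
R_carbon steel = L/(kA) = 0.0039/(46.5×29.6) = 2.833×10^-6 K/W
R_phenolic foam = L/(kA) = 0.085/(0.0233×29.6) = 0.1232 K/W
R_brass = L/(kA) = 0.0043/(127×29.6) = 1.144×10^-6 K/W
R_total = 0.1245 K/W
Q = ΔT / R_total = 43 / 0.1245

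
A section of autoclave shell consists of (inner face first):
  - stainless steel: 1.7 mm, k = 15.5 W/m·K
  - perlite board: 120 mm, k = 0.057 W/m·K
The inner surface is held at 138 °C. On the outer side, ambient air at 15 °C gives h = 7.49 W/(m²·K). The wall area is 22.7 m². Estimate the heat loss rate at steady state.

Treating each layer as a thermal resistance in series:
R_stainless steel = L/(kA) = 0.0017/(15.5×22.7) = 4.832×10^-6 K/W
R_perlite board = L/(kA) = 0.12/(0.057×22.7) = 0.09274 K/W
R_outer film = 1/(h_o·A) = 1/(7.49×22.7) = 0.005882 K/W
R_total = 0.09863 K/W
Q = ΔT / R_total = 123 / 0.09863

Q ≈ 1250 W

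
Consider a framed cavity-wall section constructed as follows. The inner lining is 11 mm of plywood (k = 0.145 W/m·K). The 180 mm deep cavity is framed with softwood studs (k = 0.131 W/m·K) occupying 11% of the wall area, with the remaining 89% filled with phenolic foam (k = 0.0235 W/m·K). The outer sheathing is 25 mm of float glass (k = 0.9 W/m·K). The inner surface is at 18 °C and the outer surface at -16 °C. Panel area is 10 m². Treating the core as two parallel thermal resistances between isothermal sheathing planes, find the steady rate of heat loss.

Q ≈ 65.4 W

Sheathing layers in series; stud and cavity paths in parallel between them.
R_inner = 0.011/(0.145×10) = 0.007586 K/W
R_stud  = 0.18/(0.131×0.11×10) = 1.249 K/W
R_cav   = 0.18/(0.0235×0.89×10) = 0.8606 K/W
1/R_core = 1/R_stud + 1/R_cav → R_core = 0.5096 K/W
R_outer = 0.025/(0.9×10) = 0.002778 K/W
R_total = 0.5199 K/W
Q = ΔT/R_total = 34/0.5199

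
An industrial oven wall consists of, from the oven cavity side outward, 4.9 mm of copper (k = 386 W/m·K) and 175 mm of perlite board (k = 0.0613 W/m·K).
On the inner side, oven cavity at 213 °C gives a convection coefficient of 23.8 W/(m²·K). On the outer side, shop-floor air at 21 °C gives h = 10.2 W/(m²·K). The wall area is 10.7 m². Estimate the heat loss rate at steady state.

Treating each layer as a thermal resistance in series:
R_inner film = 1/(h_i·A) = 1/(23.8×10.7) = 0.003927 K/W
R_copper = L/(kA) = 0.0049/(386×10.7) = 1.186×10^-6 K/W
R_perlite board = L/(kA) = 0.175/(0.0613×10.7) = 0.2668 K/W
R_outer film = 1/(h_o·A) = 1/(10.2×10.7) = 0.009163 K/W
R_total = 0.2799 K/W
Q = ΔT / R_total = 192 / 0.2799

Q ≈ 686 W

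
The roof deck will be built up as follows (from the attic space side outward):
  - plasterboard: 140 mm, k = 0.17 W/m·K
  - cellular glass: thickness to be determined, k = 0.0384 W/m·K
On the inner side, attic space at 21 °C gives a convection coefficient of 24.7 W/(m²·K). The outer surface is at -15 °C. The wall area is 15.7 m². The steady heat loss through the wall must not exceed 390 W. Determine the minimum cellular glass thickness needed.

L ≈ 22.5 mm

Treating each layer as a thermal resistance in series:
R_inner film = 1/(h_i·A) = 1/(24.7×15.7) = 0.002579 K/W
R_plasterboard = L/(kA) = 0.14/(0.17×15.7) = 0.05245 K/W
Sum of the known resistances R_other = 0.05503 K/W
Required total resistance R_tot = ΔT/Q_allow = 36/390 = 0.09231 K/W
R_cellular glass = R_tot − R_other = 0.03727 K/W
L = R·k·A = 0.03727×0.0384×15.7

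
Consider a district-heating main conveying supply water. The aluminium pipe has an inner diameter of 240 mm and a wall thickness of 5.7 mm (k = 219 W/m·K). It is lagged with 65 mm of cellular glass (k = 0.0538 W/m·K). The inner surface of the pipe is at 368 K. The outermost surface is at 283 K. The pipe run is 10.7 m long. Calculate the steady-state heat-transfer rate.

For a radial system each layer contributes R = ln(r_out/r_in)/(2πkL); films add R = 1/(hA).
R_aluminium pipe wall = ln(125.7/120)/(2π×219×10.7) = 3.152×10^-6 K/W
R_cellular glass = ln(190.7/125.7)/(2π×0.0538×10.7) = 0.1152 K/W
R_total = 0.1152 K/W
Q = ΔT/R_total = 85/0.1152

Q ≈ 738 W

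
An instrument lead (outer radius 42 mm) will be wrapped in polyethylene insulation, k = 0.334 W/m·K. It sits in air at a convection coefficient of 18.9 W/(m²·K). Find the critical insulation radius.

For a cylinder r_cr = k/h = 0.334/18.9
r_cr = 17.7 mm; since the bare radius (42 mm) is above r_cr, any added insulation will reduce heat loss.

r_cr ≈ 17.7 mm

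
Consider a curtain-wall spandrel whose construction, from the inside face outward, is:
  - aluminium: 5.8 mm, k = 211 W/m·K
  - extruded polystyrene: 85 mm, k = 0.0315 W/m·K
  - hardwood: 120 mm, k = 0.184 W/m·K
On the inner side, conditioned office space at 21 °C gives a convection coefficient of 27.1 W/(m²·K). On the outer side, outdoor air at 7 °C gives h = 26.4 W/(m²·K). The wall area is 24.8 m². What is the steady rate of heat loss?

Q ≈ 101 W

Model the wall as resistances in series:
R_inner film = 1/(h_i·A) = 1/(27.1×24.8) = 0.001488 K/W
R_aluminium = L/(kA) = 0.0058/(211×24.8) = 1.108×10^-6 K/W
R_extruded polystyrene = L/(kA) = 0.085/(0.0315×24.8) = 0.1088 K/W
R_hardwood = L/(kA) = 0.12/(0.184×24.8) = 0.0263 K/W
R_outer film = 1/(h_o·A) = 1/(26.4×24.8) = 0.001527 K/W
R_total = 0.1381 K/W
Q = ΔT / R_total = 14 / 0.1381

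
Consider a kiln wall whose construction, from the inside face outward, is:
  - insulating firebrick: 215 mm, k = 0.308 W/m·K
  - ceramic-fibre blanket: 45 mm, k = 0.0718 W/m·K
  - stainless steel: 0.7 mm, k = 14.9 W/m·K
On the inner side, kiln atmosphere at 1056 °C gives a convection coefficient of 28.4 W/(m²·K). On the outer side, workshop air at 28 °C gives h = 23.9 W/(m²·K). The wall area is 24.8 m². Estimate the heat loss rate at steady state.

Thermal resistances in series:
R_inner film = 1/(h_i·A) = 1/(28.4×24.8) = 0.00142 K/W
R_insulating firebrick = L/(kA) = 0.215/(0.308×24.8) = 0.02815 K/W
R_ceramic-fibre blanket = L/(kA) = 0.045/(0.0718×24.8) = 0.02527 K/W
R_stainless steel = L/(kA) = 0.0007/(14.9×24.8) = 1.894×10^-6 K/W
R_outer film = 1/(h_o·A) = 1/(23.9×24.8) = 0.001687 K/W
R_total = 0.05653 K/W
Q = ΔT / R_total = 1028 / 0.05653

Q ≈ 18200 W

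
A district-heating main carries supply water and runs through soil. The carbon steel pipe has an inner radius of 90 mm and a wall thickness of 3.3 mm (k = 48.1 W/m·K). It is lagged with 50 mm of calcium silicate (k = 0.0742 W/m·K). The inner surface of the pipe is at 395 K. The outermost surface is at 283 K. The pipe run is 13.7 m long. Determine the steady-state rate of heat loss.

Q ≈ 1670 W

Treating each annulus and film as a series resistance:
R_carbon steel pipe wall = ln(93.3/90)/(2π×48.1×13.7) = 8.697×10^-6 K/W
R_calcium silicate = ln(143.3/93.3)/(2π×0.0742×13.7) = 0.06719 K/W
R_total = 0.06719 K/W
Q = ΔT/R_total = 112/0.06719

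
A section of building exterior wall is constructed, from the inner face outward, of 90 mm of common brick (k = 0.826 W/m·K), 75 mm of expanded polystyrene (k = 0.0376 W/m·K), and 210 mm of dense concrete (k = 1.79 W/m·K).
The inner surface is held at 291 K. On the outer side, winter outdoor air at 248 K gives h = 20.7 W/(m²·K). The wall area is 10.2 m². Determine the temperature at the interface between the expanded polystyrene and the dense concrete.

T ≈ 251 K

Model the wall as resistances in series:
R_common brick = L/(kA) = 0.09/(0.826×10.2) = 0.01068 K/W
R_expanded polystyrene = L/(kA) = 0.075/(0.0376×10.2) = 0.1956 K/W
R_dense concrete = L/(kA) = 0.21/(1.79×10.2) = 0.0115 K/W
R_outer film = 1/(h_o·A) = 1/(20.7×10.2) = 0.004736 K/W
R_total = 0.2225 K/W;  Q = ΔT/R_total = 43/0.2225 = 193.3 W
T_interface = T_inner − Q·ΣR(inner→interface) = 291 − 193×0.2062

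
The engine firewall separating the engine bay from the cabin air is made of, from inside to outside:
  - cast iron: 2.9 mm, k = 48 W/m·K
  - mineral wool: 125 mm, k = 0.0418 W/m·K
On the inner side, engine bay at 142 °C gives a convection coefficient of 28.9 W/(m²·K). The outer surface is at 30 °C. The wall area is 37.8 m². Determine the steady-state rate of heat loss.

Treating each layer as a thermal resistance in series:
R_inner film = 1/(h_i·A) = 1/(28.9×37.8) = 9.154×10^-4 K/W
R_cast iron = L/(kA) = 0.0029/(48×37.8) = 1.598×10^-6 K/W
R_mineral wool = L/(kA) = 0.125/(0.0418×37.8) = 0.07911 K/W
R_total = 0.08003 K/W
Q = ΔT / R_total = 112 / 0.08003

Q ≈ 1400 W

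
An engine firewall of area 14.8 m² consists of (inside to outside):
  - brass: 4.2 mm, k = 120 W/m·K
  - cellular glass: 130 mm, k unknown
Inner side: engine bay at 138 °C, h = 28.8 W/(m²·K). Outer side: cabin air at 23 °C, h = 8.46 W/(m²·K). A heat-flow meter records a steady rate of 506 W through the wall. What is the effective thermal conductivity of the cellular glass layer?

Treating each layer as a thermal resistance in series:
R_inner film = 1/(h_i·A) = 1/(28.8×14.8) = 0.002346 K/W
R_brass = L/(kA) = 0.0042/(120×14.8) = 2.365×10^-6 K/W
R_outer film = 1/(h_o·A) = 1/(8.46×14.8) = 0.007987 K/W
Sum of known resistances R_other = 0.01034 K/W
Total R = ΔT/Q = 115/506 = 0.2273 K/W
R_cellular glass = R_total − R_other = 0.2169 K/W
k = L/(R·A) = 0.13/(0.2169×14.8)

k ≈ 0.0405 W/(m·K)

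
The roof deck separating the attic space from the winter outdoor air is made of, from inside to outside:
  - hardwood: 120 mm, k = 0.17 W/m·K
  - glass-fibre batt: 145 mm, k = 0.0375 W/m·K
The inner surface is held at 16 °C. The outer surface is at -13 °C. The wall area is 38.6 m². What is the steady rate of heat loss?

Q ≈ 245 W

Series thermal resistances:
R_hardwood = L/(kA) = 0.12/(0.17×38.6) = 0.01829 K/W
R_glass-fibre batt = L/(kA) = 0.145/(0.0375×38.6) = 0.1002 K/W
R_total = 0.1185 K/W
Q = ΔT / R_total = 29 / 0.1185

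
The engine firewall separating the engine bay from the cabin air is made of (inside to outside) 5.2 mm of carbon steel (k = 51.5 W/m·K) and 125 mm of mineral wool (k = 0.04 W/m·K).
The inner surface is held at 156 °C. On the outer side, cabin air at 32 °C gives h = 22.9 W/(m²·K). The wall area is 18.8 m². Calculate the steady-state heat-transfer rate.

Series thermal resistances:
R_carbon steel = L/(kA) = 0.0052/(51.5×18.8) = 5.371×10^-6 K/W
R_mineral wool = L/(kA) = 0.125/(0.04×18.8) = 0.1662 K/W
R_outer film = 1/(h_o·A) = 1/(22.9×18.8) = 0.002323 K/W
R_total = 0.1686 K/W
Q = ΔT / R_total = 124 / 0.1686

Q ≈ 736 W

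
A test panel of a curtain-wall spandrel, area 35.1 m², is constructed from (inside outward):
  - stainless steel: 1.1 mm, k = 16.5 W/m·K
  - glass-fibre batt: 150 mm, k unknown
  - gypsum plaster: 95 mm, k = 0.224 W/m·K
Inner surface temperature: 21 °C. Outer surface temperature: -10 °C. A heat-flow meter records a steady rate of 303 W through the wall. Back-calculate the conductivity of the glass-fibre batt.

Model the wall as resistances in series:
R_stainless steel = L/(kA) = 0.0011/(16.5×35.1) = 1.899×10^-6 K/W
R_gypsum plaster = L/(kA) = 0.095/(0.224×35.1) = 0.01208 K/W
Sum of known resistances R_other = 0.01208 K/W
Total R = ΔT/Q = 31/303 = 0.1023 K/W
R_glass-fibre batt = R_total − R_other = 0.09023 K/W
k = L/(R·A) = 0.15/(0.09023×35.1)

k ≈ 0.0474 W/(m·K)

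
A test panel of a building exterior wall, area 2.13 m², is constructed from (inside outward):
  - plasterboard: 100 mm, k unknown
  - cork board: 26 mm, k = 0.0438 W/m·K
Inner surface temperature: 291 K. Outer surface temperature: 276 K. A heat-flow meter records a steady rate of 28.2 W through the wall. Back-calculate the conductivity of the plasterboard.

k ≈ 0.185 W/(m·K)

Thermal resistances in series:
R_cork board = L/(kA) = 0.026/(0.0438×2.13) = 0.2787 K/W
Sum of known resistances R_other = 0.2787 K/W
Total R = ΔT/Q = 15/28.2 = 0.5319 K/W
R_plasterboard = R_total − R_other = 0.2532 K/W
k = L/(R·A) = 0.1/(0.2532×2.13)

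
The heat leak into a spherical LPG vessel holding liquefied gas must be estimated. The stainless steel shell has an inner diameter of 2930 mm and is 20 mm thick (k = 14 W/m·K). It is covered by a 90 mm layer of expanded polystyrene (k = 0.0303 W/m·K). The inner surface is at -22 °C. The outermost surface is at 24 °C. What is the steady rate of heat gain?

Each spherical layer contributes R = (1/r_i − 1/r_o)/(4πk):
R_stainless steel shell = (1/1.465 − 1/1.485)/(4π×14) = 5.226×10^-5 K/W
R_expanded polystyrene = (1/1.485 − 1/1.575)/(4π×0.0303) = 0.1011 K/W
R_total = 0.1011 K/W
Q = ΔT/R_total = 46/0.1011

Q ≈ 455 W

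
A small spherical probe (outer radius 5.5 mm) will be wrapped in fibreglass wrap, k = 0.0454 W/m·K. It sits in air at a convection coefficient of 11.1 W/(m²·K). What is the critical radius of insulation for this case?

r_cr ≈ 8.18 mm

For a sphere r_cr = 2k/h = 2×0.0454/11.1
r_cr = 8.18 mm; since the bare radius (5.5 mm) is below r_cr, adding a thin layer of insulation will *increase* heat loss.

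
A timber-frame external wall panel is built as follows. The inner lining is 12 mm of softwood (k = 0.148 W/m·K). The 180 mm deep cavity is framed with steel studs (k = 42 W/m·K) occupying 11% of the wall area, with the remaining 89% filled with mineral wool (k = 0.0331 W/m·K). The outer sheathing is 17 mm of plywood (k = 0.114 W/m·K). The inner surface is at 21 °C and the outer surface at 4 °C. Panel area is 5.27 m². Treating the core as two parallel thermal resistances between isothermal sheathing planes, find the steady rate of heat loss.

Q ≈ 333 W

Sheathing layers in series; stud and cavity paths in parallel between them.
R_inner = 0.012/(0.148×5.27) = 0.01539 K/W
R_stud  = 0.18/(42×0.11×5.27) = 0.007393 K/W
R_cav   = 0.18/(0.0331×0.89×5.27) = 1.159 K/W
1/R_core = 1/R_stud + 1/R_cav → R_core = 0.007346 K/W
R_outer = 0.017/(0.114×5.27) = 0.0283 K/W
R_total = 0.05103 K/W
Q = ΔT/R_total = 17/0.05103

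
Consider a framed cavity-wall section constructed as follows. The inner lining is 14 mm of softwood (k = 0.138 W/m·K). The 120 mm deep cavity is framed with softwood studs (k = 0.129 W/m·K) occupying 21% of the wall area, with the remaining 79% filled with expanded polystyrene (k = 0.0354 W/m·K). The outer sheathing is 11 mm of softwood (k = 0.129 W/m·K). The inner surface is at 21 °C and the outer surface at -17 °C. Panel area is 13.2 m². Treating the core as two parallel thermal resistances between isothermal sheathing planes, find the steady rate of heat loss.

Sheathing layers in series; stud and cavity paths in parallel between them.
R_inner = 0.014/(0.138×13.2) = 0.007686 K/W
R_stud  = 0.12/(0.129×0.21×13.2) = 0.3356 K/W
R_cav   = 0.12/(0.0354×0.79×13.2) = 0.3251 K/W
1/R_core = 1/R_stud + 1/R_cav → R_core = 0.1651 K/W
R_outer = 0.011/(0.129×13.2) = 0.00646 K/W
R_total = 0.1793 K/W
Q = ΔT/R_total = 38/0.1793

Q ≈ 212 W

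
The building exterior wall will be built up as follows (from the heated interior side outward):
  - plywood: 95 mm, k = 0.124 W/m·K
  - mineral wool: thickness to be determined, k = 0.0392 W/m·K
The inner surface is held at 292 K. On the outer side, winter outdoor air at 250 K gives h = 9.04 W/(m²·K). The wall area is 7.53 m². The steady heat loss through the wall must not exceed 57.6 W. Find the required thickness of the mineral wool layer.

L ≈ 181 mm

Using the resistance-network approach (series):
R_plywood = L/(kA) = 0.095/(0.124×7.53) = 0.1017 K/W
R_outer film = 1/(h_o·A) = 1/(9.04×7.53) = 0.01469 K/W
Sum of the known resistances R_other = 0.1164 K/W
Required total resistance R_tot = ΔT/Q_allow = 42/57.6 = 0.7292 K/W
R_mineral wool = R_tot − R_other = 0.6127 K/W
L = R·k·A = 0.6127×0.0392×7.53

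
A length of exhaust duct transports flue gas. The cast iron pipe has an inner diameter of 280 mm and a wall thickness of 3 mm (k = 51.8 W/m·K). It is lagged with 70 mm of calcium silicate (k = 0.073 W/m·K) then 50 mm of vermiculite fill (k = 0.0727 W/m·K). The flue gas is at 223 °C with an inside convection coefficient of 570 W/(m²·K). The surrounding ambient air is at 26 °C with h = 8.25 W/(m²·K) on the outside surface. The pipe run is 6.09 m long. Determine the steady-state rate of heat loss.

Per-layer cylindrical resistances, series-summed:
R_inner film = 1/(h_i·2πr₁L) = 1/(570×2π×0.14×6.09) = 3.275×10^-4 K/W
R_cast iron pipe wall = ln(143/140)/(2π×51.8×6.09) = 1.07×10^-5 K/W
R_calcium silicate = ln(213/143)/(2π×0.073×6.09) = 0.1426 K/W
R_vermiculite fill = ln(263/213)/(2π×0.0727×6.09) = 0.0758 K/W
R_outer film = 1/(h_o·2πr_oL) = 1/(8.25×2π×0.263×6.09) = 0.01204 K/W
R_total = 0.2308 K/W
Q = ΔT/R_total = 197/0.2308

Q ≈ 853 W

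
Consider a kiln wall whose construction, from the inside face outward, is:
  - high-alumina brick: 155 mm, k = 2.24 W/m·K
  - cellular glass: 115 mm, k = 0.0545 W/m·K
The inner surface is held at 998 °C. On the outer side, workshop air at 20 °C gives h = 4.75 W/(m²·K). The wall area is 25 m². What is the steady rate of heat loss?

Q ≈ 10200 W

Series thermal resistances:
R_high-alumina brick = L/(kA) = 0.155/(2.24×25) = 0.002768 K/W
R_cellular glass = L/(kA) = 0.115/(0.0545×25) = 0.0844 K/W
R_outer film = 1/(h_o·A) = 1/(4.75×25) = 0.008421 K/W
R_total = 0.09559 K/W
Q = ΔT / R_total = 978 / 0.09559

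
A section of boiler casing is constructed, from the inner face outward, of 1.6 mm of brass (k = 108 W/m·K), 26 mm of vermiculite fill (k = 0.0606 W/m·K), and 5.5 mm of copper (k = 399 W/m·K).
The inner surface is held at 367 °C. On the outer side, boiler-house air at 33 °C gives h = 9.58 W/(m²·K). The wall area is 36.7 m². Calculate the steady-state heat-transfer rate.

Series thermal resistances:
R_brass = L/(kA) = 0.0016/(108×36.7) = 4.037×10^-7 K/W
R_vermiculite fill = L/(kA) = 0.026/(0.0606×36.7) = 0.01169 K/W
R_copper = L/(kA) = 0.0055/(399×36.7) = 3.756×10^-7 K/W
R_outer film = 1/(h_o·A) = 1/(9.58×36.7) = 0.002844 K/W
R_total = 0.01454 K/W
Q = ΔT / R_total = 334 / 0.01454

Q ≈ 23000 W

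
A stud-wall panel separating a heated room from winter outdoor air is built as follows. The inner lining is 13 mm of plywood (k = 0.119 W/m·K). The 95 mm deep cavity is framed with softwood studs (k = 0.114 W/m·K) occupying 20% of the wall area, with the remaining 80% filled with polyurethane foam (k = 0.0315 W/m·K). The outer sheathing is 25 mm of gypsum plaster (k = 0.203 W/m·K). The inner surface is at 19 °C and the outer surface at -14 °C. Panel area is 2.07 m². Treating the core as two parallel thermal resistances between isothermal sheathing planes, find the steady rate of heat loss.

Sheathing layers in series; stud and cavity paths in parallel between them.
R_inner = 0.013/(0.119×2.07) = 0.05277 K/W
R_stud  = 0.095/(0.114×0.2×2.07) = 2.013 K/W
R_cav   = 0.095/(0.0315×0.8×2.07) = 1.821 K/W
1/R_core = 1/R_stud + 1/R_cav → R_core = 0.9561 K/W
R_outer = 0.025/(0.203×2.07) = 0.05949 K/W
R_total = 1.068 K/W
Q = ΔT/R_total = 33/1.068

Q ≈ 30.9 W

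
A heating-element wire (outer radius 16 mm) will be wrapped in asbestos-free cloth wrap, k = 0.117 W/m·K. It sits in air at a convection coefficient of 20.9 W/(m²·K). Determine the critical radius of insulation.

r_cr ≈ 5.6 mm

For a cylinder r_cr = k/h = 0.117/20.9
r_cr = 5.6 mm; since the bare radius (16 mm) is above r_cr, any added insulation will reduce heat loss.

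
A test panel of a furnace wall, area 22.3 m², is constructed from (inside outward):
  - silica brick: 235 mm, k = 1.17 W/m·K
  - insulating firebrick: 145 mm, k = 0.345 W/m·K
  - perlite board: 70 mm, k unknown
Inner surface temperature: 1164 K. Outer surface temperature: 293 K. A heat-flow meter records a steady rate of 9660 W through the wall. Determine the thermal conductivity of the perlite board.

Treating each layer as a thermal resistance in series:
R_silica brick = L/(kA) = 0.235/(1.17×22.3) = 0.009007 K/W
R_insulating firebrick = L/(kA) = 0.145/(0.345×22.3) = 0.01885 K/W
Sum of known resistances R_other = 0.02785 K/W
Total R = ΔT/Q = 871/9660 = 0.09017 K/W
R_perlite board = R_total − R_other = 0.06231 K/W
k = L/(R·A) = 0.07/(0.06231×22.3)

k ≈ 0.0504 W/(m·K)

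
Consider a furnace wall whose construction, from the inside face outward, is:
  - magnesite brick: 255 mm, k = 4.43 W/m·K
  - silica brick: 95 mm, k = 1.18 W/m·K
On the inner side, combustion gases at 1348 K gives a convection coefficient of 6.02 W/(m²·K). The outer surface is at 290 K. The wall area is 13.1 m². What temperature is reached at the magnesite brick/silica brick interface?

T ≈ 570 K

Using the resistance-network approach (series):
R_inner film = 1/(h_i·A) = 1/(6.02×13.1) = 0.01268 K/W
R_magnesite brick = L/(kA) = 0.255/(4.43×13.1) = 0.004394 K/W
R_silica brick = L/(kA) = 0.095/(1.18×13.1) = 0.006146 K/W
R_total = 0.02322 K/W;  Q = ΔT/R_total = 1058/0.02322 = 45560 W
T_interface = T_inner − Q·ΣR(inner→interface) = 1348 − 45600×0.01707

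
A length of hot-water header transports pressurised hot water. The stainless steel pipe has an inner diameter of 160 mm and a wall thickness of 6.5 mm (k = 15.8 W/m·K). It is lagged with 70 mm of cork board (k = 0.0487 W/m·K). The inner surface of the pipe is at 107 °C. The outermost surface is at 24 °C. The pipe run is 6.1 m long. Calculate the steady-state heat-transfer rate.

Radial resistances (cylindrical: R_cond = ln(r_o/r_i)/(2πkL), R_conv = 1/(h·2πrL)):
R_stainless steel pipe wall = ln(86.5/80)/(2π×15.8×6.1) = 1.29×10^-4 K/W
R_cork board = ln(156.5/86.5)/(2π×0.0487×6.1) = 0.3177 K/W
R_total = 0.3178 K/W
Q = ΔT/R_total = 83/0.3178

Q ≈ 261 W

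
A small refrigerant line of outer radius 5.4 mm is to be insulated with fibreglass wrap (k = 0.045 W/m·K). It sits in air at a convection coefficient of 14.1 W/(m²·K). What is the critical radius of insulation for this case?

For a cylinder r_cr = k/h = 0.045/14.1
r_cr = 3.19 mm; since the bare radius (5.4 mm) is above r_cr, any added insulation will reduce heat loss.

r_cr ≈ 3.19 mm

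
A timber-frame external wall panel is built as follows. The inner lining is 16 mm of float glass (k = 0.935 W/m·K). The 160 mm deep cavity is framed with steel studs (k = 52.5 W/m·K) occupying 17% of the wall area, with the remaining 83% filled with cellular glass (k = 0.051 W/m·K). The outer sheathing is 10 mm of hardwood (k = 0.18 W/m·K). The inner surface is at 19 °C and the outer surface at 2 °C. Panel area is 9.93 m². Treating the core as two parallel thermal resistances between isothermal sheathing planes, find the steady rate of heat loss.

Q ≈ 1870 W

Sheathing layers in series; stud and cavity paths in parallel between them.
R_inner = 0.016/(0.935×9.93) = 0.001723 K/W
R_stud  = 0.16/(52.5×0.17×9.93) = 0.001805 K/W
R_cav   = 0.16/(0.051×0.83×9.93) = 0.3806 K/W
1/R_core = 1/R_stud + 1/R_cav → R_core = 0.001797 K/W
R_outer = 0.01/(0.18×9.93) = 0.005595 K/W
R_total = 0.009115 K/W
Q = ΔT/R_total = 17/0.009115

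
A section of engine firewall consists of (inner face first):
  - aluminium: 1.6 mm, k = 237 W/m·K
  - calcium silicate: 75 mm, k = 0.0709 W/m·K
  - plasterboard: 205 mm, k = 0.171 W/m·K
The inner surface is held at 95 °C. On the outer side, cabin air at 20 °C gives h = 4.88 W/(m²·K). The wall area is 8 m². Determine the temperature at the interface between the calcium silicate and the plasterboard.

T ≈ 62.8 °C

Model the wall as resistances in series:
R_aluminium = L/(kA) = 0.0016/(237×8) = 8.439×10^-7 K/W
R_calcium silicate = L/(kA) = 0.075/(0.0709×8) = 0.1322 K/W
R_plasterboard = L/(kA) = 0.205/(0.171×8) = 0.1499 K/W
R_outer film = 1/(h_o·A) = 1/(4.88×8) = 0.02561 K/W
R_total = 0.3077 K/W;  Q = ΔT/R_total = 75/0.3077 = 243.7 W
T_interface = T_inner − Q·ΣR(inner→interface) = 95 − 244×0.1322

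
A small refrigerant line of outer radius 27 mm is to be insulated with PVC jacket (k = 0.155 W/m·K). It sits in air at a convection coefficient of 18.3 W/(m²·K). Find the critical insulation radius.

r_cr ≈ 8.47 mm

For a cylinder r_cr = k/h = 0.155/18.3
r_cr = 8.47 mm; since the bare radius (27 mm) is above r_cr, any added insulation will reduce heat loss.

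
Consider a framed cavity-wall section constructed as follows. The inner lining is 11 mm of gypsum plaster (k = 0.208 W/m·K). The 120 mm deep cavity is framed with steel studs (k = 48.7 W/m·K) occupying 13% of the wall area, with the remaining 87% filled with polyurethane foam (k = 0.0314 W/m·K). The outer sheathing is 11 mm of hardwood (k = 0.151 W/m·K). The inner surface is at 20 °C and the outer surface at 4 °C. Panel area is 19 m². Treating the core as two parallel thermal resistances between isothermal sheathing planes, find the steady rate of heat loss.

Sheathing layers in series; stud and cavity paths in parallel between them.
R_inner = 0.011/(0.208×19) = 0.002783 K/W
R_stud  = 0.12/(48.7×0.13×19) = 9.976×10^-4 K/W
R_cav   = 0.12/(0.0314×0.87×19) = 0.2312 K/W
1/R_core = 1/R_stud + 1/R_cav → R_core = 9.933×10^-4 K/W
R_outer = 0.011/(0.151×19) = 0.003834 K/W
R_total = 0.007611 K/W
Q = ΔT/R_total = 16/0.007611

Q ≈ 2100 W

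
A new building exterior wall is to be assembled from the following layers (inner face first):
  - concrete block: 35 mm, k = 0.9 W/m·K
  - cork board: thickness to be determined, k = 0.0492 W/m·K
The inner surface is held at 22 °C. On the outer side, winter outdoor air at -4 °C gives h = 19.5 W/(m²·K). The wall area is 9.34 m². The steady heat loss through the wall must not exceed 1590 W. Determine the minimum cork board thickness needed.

L ≈ 3.08 mm

Model the wall as resistances in series:
R_concrete block = L/(kA) = 0.035/(0.9×9.34) = 0.004164 K/W
R_outer film = 1/(h_o·A) = 1/(19.5×9.34) = 0.005491 K/W
Sum of the known resistances R_other = 0.009654 K/W
Required total resistance R_tot = ΔT/Q_allow = 26/1590 = 0.01635 K/W
R_cork board = R_tot − R_other = 0.006698 K/W
L = R·k·A = 0.006698×0.0492×9.34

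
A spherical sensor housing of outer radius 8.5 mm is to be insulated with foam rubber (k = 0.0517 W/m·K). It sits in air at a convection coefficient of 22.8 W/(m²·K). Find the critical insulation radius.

For a sphere r_cr = 2k/h = 2×0.0517/22.8
r_cr = 4.54 mm; since the bare radius (8.5 mm) is above r_cr, any added insulation will reduce heat loss.

r_cr ≈ 4.54 mm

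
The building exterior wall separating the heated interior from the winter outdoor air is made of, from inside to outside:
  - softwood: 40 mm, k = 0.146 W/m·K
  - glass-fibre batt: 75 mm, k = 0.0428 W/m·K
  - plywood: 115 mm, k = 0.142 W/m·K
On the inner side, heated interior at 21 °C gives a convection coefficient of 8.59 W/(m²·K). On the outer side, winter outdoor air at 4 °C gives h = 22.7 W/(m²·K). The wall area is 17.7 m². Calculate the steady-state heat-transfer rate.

Treating each layer as a thermal resistance in series:
R_inner film = 1/(h_i·A) = 1/(8.59×17.7) = 0.006577 K/W
R_softwood = L/(kA) = 0.04/(0.146×17.7) = 0.01548 K/W
R_glass-fibre batt = L/(kA) = 0.075/(0.0428×17.7) = 0.099 K/W
R_plywood = L/(kA) = 0.115/(0.142×17.7) = 0.04575 K/W
R_outer film = 1/(h_o·A) = 1/(22.7×17.7) = 0.002489 K/W
R_total = 0.1693 K/W
Q = ΔT / R_total = 17 / 0.1693

Q ≈ 100 W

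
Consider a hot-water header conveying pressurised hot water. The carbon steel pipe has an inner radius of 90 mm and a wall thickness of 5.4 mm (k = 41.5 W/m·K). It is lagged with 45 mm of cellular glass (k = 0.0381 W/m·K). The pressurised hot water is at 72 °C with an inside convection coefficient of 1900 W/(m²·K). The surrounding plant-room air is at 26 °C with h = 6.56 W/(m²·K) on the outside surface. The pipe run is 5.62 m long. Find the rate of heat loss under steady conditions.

Treating each annulus and film as a series resistance:
R_inner film = 1/(h_i·2πr₁L) = 1/(1900×2π×0.09×5.62) = 1.656×10^-4 K/W
R_carbon steel pipe wall = ln(95.4/90)/(2π×41.5×5.62) = 3.976×10^-5 K/W
R_cellular glass = ln(140.4/95.4)/(2π×0.0381×5.62) = 0.2872 K/W
R_outer film = 1/(h_o·2πr_oL) = 1/(6.56×2π×0.1404×5.62) = 0.03075 K/W
R_total = 0.3182 K/W
Q = ΔT/R_total = 46/0.3182

Q ≈ 145 W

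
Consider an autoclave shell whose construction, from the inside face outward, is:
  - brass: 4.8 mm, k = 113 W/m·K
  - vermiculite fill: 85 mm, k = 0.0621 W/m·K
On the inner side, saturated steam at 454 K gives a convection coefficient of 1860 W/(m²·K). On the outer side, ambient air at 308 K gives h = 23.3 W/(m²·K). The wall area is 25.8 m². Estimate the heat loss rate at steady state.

Q ≈ 2670 W

Treating each layer as a thermal resistance in series:
R_inner film = 1/(h_i·A) = 1/(1860×25.8) = 2.084×10^-5 K/W
R_brass = L/(kA) = 0.0048/(113×25.8) = 1.646×10^-6 K/W
R_vermiculite fill = L/(kA) = 0.085/(0.0621×25.8) = 0.05305 K/W
R_outer film = 1/(h_o·A) = 1/(23.3×25.8) = 0.001664 K/W
R_total = 0.05474 K/W
Q = ΔT / R_total = 146 / 0.05474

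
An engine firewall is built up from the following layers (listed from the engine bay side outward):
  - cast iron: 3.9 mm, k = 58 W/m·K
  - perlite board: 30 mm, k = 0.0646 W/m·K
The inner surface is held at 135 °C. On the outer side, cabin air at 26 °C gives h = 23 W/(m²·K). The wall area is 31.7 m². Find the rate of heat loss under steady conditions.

Thermal resistances in series:
R_cast iron = L/(kA) = 0.0039/(58×31.7) = 2.121×10^-6 K/W
R_perlite board = L/(kA) = 0.03/(0.0646×31.7) = 0.01465 K/W
R_outer film = 1/(h_o·A) = 1/(23×31.7) = 0.001372 K/W
R_total = 0.01602 K/W
Q = ΔT / R_total = 109 / 0.01602

Q ≈ 6800 W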